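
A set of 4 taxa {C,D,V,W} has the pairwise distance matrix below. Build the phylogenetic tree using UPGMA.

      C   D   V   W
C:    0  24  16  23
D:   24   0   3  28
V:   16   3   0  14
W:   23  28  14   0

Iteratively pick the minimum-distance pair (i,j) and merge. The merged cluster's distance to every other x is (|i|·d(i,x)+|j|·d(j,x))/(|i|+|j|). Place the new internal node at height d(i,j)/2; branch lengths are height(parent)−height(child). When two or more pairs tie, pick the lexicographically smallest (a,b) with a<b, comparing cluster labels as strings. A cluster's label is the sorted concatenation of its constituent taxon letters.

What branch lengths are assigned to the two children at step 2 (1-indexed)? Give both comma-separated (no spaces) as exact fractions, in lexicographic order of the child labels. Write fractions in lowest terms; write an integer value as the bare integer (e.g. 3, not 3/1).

10,17/2

1. join D+V (d=3) ⇒ DV; edges |D|=3/2, |V|=3/2
  updated: d(C,DV)=20, d(DV,W)=21
2. join C+DV (d=20) ⇒ CDV; edges |C|=10, |DV|=17/2
  updated: d(CDV,W)=65/3
3. join CDV+W (d=65/3) ⇒ CDVW; edges |CDV|=5/6, |W|=65/6
final tree: ((C:10,(D:3/2,V:3/2):17/2):5/6,W:65/6)
total length: 199/6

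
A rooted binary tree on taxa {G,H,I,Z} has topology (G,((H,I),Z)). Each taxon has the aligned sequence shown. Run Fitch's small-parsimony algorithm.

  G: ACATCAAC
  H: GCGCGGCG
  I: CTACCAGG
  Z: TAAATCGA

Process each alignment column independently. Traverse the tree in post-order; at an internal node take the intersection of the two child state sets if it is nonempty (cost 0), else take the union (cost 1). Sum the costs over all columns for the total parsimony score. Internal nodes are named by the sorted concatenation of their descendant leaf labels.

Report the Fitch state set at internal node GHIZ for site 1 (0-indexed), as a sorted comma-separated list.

HI@0: {G} ∪ {C} = {C,G} (union, +1)
HIZ@0: {C,G} ∪ {T} = {C,G,T} (union, +1)
GHIZ@0: {A} ∪ {C,G,T} = {A,C,G,T} (union, +1)
HI@1: {C} ∪ {T} = {C,T} (union, +1)
HIZ@1: {C,T} ∪ {A} = {A,C,T} (union, +1)
GHIZ@1: {C} ∩ {A,C,T} = {C} (intersection, +0)
HI@2: {G} ∪ {A} = {A,G} (union, +1)
HIZ@2: {A,G} ∩ {A} = {A} (intersection, +0)
GHIZ@2: {A} ∩ {A} = {A} (intersection, +0)
HI@3: {C} ∩ {C} = {C} (intersection, +0)
HIZ@3: {C} ∪ {A} = {A,C} (union, +1)
GHIZ@3: {T} ∪ {A,C} = {A,C,T} (union, +1)
HI@4: {G} ∪ {C} = {C,G} (union, +1)
HIZ@4: {C,G} ∪ {T} = {C,G,T} (union, +1)
GHIZ@4: {C} ∩ {C,G,T} = {C} (intersection, +0)
HI@5: {G} ∪ {A} = {A,G} (union, +1)
HIZ@5: {A,G} ∪ {C} = {A,C,G} (union, +1)
GHIZ@5: {A} ∩ {A,C,G} = {A} (intersection, +0)
HI@6: {C} ∪ {G} = {C,G} (union, +1)
HIZ@6: {C,G} ∩ {G} = {G} (intersection, +0)
GHIZ@6: {A} ∪ {G} = {A,G} (union, +1)
HI@7: {G} ∩ {G} = {G} (intersection, +0)
HIZ@7: {G} ∪ {A} = {A,G} (union, +1)
GHIZ@7: {C} ∪ {A,G} = {A,C,G} (union, +1)
per-site changes: [3, 2, 1, 2, 2, 2, 2, 2]; total = 16

C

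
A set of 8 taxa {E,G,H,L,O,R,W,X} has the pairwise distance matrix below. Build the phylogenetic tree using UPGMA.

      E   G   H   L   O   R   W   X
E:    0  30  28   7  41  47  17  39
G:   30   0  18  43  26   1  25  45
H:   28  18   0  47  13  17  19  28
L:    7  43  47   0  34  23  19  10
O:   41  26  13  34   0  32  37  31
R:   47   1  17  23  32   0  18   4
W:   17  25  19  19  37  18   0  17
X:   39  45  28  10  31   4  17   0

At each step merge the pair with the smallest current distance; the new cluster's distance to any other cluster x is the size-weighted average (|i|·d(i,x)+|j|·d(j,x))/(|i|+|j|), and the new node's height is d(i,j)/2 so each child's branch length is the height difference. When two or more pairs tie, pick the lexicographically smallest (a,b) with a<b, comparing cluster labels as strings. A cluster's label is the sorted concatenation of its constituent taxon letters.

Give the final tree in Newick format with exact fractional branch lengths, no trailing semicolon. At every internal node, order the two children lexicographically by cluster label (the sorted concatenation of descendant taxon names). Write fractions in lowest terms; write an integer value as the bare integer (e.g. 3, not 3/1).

step 1: merge (G,R) at d=1; branch lengths G→1/2, R→1/2; new cluster GR
  updated: d(E,GR)=77/2, d(GR,H)=35/2, d(GR,L)=33, d(GR,O)=29, d(GR,W)=43/2, d(GR,X)=49/2
step 2: merge (E,L) at d=7; branch lengths E→7/2, L→7/2; new cluster EL
  updated: d(EL,GR)=143/4, d(EL,H)=75/2, d(EL,O)=75/2, d(EL,W)=18, d(EL,X)=49/2
step 3: merge (H,O) at d=13; branch lengths H→13/2, O→13/2; new cluster HO
  updated: d(EL,HO)=75/2, d(GR,HO)=93/4, d(HO,W)=28, d(HO,X)=59/2
step 4: merge (W,X) at d=17; branch lengths W→17/2, X→17/2; new cluster WX
  updated: d(EL,WX)=85/4, d(GR,WX)=23, d(HO,WX)=115/4
step 5: merge (EL,WX) at d=85/4; branch lengths EL→57/8, WX→17/8; new cluster ELWX
  updated: d(ELWX,GR)=235/8, d(ELWX,HO)=265/8
step 6: merge (GR,HO) at d=93/4; branch lengths GR→89/8, HO→41/8; new cluster GHOR
  updated: d(ELWX,GHOR)=125/4
step 7: merge (ELWX,GHOR) at d=125/4; branch lengths ELWX→5, GHOR→4; new cluster EGHLORWX
final tree: (((E:7/2,L:7/2):57/8,(W:17/2,X:17/2):17/8):5,((G:1/2,R:1/2):89/8,(H:13/2,O:13/2):41/8):4)
total length: 145/2

(((E:7/2,L:7/2):57/8,(W:17/2,X:17/2):17/8):5,((G:1/2,R:1/2):89/8,(H:13/2,O:13/2):41/8):4)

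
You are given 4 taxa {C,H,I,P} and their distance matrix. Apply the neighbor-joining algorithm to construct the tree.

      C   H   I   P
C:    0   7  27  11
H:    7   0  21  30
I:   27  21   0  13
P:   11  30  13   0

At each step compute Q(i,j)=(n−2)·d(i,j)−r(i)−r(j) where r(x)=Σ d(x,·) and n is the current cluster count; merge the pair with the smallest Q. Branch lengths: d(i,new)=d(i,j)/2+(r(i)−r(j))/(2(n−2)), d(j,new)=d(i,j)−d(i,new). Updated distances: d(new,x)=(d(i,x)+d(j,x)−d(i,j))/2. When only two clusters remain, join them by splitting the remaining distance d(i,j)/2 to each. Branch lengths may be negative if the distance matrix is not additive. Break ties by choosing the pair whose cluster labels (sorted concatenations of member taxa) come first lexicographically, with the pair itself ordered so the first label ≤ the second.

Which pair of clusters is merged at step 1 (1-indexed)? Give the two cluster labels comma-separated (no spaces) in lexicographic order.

C,H

iteration 1: select C,H (d=7, Q=-89); attach at lengths (1/4, 27/4); label the merged cluster CH
  updated: d(CH,I)=41/2, d(CH,P)=17
iteration 2: select CH,I (d=41/2, Q=-101/2); attach at lengths (49/4, 33/4); label the merged cluster CHI
  updated: d(CHI,P)=19/4
iteration 3: select CHI,P (d=19/4); attach at lengths (19/8, 19/8); label the merged cluster CHIP
final tree: (((C:1/4,H:27/4):49/4,I:33/4):19/8,P:19/8)
total length: 129/4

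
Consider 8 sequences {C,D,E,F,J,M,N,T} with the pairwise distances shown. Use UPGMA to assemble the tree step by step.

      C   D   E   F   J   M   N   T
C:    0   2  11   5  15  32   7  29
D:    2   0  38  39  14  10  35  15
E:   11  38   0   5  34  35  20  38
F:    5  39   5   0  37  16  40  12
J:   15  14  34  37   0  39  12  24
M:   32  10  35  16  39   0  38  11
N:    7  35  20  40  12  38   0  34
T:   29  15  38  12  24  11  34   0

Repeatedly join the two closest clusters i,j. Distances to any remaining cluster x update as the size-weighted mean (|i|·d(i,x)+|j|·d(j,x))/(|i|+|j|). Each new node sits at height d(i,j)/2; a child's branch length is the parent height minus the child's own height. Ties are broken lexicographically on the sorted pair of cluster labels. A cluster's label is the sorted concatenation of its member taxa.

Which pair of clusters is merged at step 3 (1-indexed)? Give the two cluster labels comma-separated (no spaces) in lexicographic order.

step 1: merge (C,D) at d=2; branch lengths C→1, D→1; new cluster CD
  updated: d(CD,E)=49/2, d(CD,F)=22, d(CD,J)=29/2, d(CD,M)=21, d(CD,N)=21, d(CD,T)=22
step 2: merge (E,F) at d=5; branch lengths E→5/2, F→5/2; new cluster EF
  updated: d(CD,EF)=93/4, d(EF,J)=71/2, d(EF,M)=51/2, d(EF,N)=30, d(EF,T)=25
step 3: merge (M,T) at d=11; branch lengths M→11/2, T→11/2; new cluster MT
  updated: d(CD,MT)=43/2, d(EF,MT)=101/4, d(J,MT)=63/2, d(MT,N)=36
step 4: merge (J,N) at d=12; branch lengths J→6, N→6; new cluster JN
  updated: d(CD,JN)=71/4, d(EF,JN)=131/4, d(JN,MT)=135/4
step 5: merge (CD,JN) at d=71/4; branch lengths CD→63/8, JN→23/8; new cluster CDJN
  updated: d(CDJN,EF)=28, d(CDJN,MT)=221/8
step 6: merge (EF,MT) at d=101/4; branch lengths EF→81/8, MT→57/8; new cluster EFMT
  updated: d(CDJN,EFMT)=445/16
step 7: merge (CDJN,EFMT) at d=445/16; branch lengths CDJN→161/32, EFMT→41/32; new cluster CDEFJMNT
final tree: (((C:1,D:1):63/8,(J:6,N:6):23/8):161/32,((E:5/2,F:5/2):81/8,(M:11/2,T:11/2):57/8):41/32)
total length: 1029/16

M,T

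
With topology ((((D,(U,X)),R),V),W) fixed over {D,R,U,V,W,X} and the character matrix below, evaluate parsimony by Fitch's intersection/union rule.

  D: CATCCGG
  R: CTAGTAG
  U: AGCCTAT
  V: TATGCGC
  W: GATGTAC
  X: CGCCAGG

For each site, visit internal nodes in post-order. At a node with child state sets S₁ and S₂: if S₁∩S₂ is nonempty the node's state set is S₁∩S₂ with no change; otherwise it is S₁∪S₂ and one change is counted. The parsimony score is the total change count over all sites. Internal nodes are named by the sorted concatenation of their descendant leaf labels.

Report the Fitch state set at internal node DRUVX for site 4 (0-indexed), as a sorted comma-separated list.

[col 0] UX: children U:{A}, X:{C} ∪→ {A,C}; cost 1
[col 0] DUX: children D:{C}, UX:{A,C} ∩→ {C}; cost 0
[col 0] DRUX: children DUX:{C}, R:{C} ∩→ {C}; cost 0
[col 0] DRUVX: children DRUX:{C}, V:{T} ∪→ {C,T}; cost 1
[col 0] DRUVWX: children DRUVX:{C,T}, W:{G} ∪→ {C,G,T}; cost 1
[col 1] UX: children U:{G}, X:{G} ∩→ {G}; cost 0
[col 1] DUX: children D:{A}, UX:{G} ∪→ {A,G}; cost 1
[col 1] DRUX: children DUX:{A,G}, R:{T} ∪→ {A,G,T}; cost 1
[col 1] DRUVX: children DRUX:{A,G,T}, V:{A} ∩→ {A}; cost 0
[col 1] DRUVWX: children DRUVX:{A}, W:{A} ∩→ {A}; cost 0
[col 2] UX: children U:{C}, X:{C} ∩→ {C}; cost 0
[col 2] DUX: children D:{T}, UX:{C} ∪→ {C,T}; cost 1
[col 2] DRUX: children DUX:{C,T}, R:{A} ∪→ {A,C,T}; cost 1
[col 2] DRUVX: children DRUX:{A,C,T}, V:{T} ∩→ {T}; cost 0
[col 2] DRUVWX: children DRUVX:{T}, W:{T} ∩→ {T}; cost 0
[col 3] UX: children U:{C}, X:{C} ∩→ {C}; cost 0
[col 3] DUX: children D:{C}, UX:{C} ∩→ {C}; cost 0
[col 3] DRUX: children DUX:{C}, R:{G} ∪→ {C,G}; cost 1
[col 3] DRUVX: children DRUX:{C,G}, V:{G} ∩→ {G}; cost 0
[col 3] DRUVWX: children DRUVX:{G}, W:{G} ∩→ {G}; cost 0
[col 4] UX: children U:{T}, X:{A} ∪→ {A,T}; cost 1
[col 4] DUX: children D:{C}, UX:{A,T} ∪→ {A,C,T}; cost 1
[col 4] DRUX: children DUX:{A,C,T}, R:{T} ∩→ {T}; cost 0
[col 4] DRUVX: children DRUX:{T}, V:{C} ∪→ {C,T}; cost 1
[col 4] DRUVWX: children DRUVX:{C,T}, W:{T} ∩→ {T}; cost 0
[col 5] UX: children U:{A}, X:{G} ∪→ {A,G}; cost 1
[col 5] DUX: children D:{G}, UX:{A,G} ∩→ {G}; cost 0
[col 5] DRUX: children DUX:{G}, R:{A} ∪→ {A,G}; cost 1
[col 5] DRUVX: children DRUX:{A,G}, V:{G} ∩→ {G}; cost 0
[col 5] DRUVWX: children DRUVX:{G}, W:{A} ∪→ {A,G}; cost 1
[col 6] UX: children U:{T}, X:{G} ∪→ {G,T}; cost 1
[col 6] DUX: children D:{G}, UX:{G,T} ∩→ {G}; cost 0
[col 6] DRUX: children DUX:{G}, R:{G} ∩→ {G}; cost 0
[col 6] DRUVX: children DRUX:{G}, V:{C} ∪→ {C,G}; cost 1
[col 6] DRUVWX: children DRUVX:{C,G}, W:{C} ∩→ {C}; cost 0
per-site changes: [3, 2, 2, 1, 3, 3, 2]; total = 16

C,T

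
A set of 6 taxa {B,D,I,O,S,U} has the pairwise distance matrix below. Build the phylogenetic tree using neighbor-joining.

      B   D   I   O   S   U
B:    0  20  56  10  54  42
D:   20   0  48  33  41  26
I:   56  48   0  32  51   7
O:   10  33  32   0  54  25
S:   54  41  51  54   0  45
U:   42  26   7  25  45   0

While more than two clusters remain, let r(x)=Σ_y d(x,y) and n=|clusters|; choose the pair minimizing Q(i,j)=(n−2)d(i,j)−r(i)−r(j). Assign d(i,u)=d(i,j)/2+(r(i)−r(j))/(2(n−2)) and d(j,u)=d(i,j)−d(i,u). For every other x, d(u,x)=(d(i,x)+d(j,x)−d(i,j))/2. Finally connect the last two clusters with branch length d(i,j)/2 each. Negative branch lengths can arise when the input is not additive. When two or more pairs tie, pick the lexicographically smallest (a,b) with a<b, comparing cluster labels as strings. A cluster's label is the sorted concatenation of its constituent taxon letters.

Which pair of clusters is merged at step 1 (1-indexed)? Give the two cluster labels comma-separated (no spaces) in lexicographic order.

iteration 1: select I,U (d=7, Q=-311); attach at lengths (77/8, -21/8); label the merged cluster IU
  updated: d(B,IU)=91/2, d(D,IU)=67/2, d(IU,O)=25, d(IU,S)=89/2
iteration 2: select B,O (d=10, Q=-443/2); attach at lengths (25/4, 15/4); label the merged cluster BO
  updated: d(BO,D)=43/2, d(BO,IU)=121/4, d(BO,S)=49
iteration 3: select BO,D (d=43/2, Q=-615/4); attach at lengths (191/16, 153/16); label the merged cluster BDO
  updated: d(BDO,IU)=169/8, d(BDO,S)=137/4
iteration 4: select BDO,IU (d=169/8, Q=-799/8); attach at lengths (87/16, 251/16); label the merged cluster BDIOU
  updated: d(BDIOU,S)=461/16
iteration 5: select BDIOU,S (d=461/16); attach at lengths (461/32, 461/32); label the merged cluster BDIOSU
final tree: ((((B:25/4,O:15/4):191/16,D:153/16):87/16,(I:77/8,U:-21/8):251/16):461/32,S:461/32)
total length: 1415/16

I,U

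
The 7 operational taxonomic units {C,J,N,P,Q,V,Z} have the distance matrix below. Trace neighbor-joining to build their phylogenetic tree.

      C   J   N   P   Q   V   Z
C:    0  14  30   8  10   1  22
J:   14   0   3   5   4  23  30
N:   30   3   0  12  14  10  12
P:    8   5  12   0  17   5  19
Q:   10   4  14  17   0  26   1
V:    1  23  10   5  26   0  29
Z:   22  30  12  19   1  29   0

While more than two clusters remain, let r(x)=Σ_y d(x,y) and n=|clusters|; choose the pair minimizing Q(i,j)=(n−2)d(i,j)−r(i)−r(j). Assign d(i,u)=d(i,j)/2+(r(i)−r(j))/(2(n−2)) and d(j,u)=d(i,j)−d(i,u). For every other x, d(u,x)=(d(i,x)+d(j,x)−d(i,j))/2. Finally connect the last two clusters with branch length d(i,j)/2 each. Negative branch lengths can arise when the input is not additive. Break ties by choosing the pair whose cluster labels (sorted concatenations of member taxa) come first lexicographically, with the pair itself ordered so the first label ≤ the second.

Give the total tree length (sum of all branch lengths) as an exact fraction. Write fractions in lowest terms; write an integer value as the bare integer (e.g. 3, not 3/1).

241/8

step 1: merge (Q,Z) at d=1, Q=-180; branch lengths Q→-18/5, Z→23/5; new cluster QZ
  updated: d(C,QZ)=31/2, d(J,QZ)=33/2, d(N,QZ)=25/2, d(P,QZ)=35/2, d(QZ,V)=27
step 2: merge (C,V) at d=1, Q=-261/2; branch lengths C→13/16, V→3/16; new cluster CV
  updated: d(CV,J)=18, d(CV,N)=39/2, d(CV,P)=6, d(CV,QZ)=83/4
step 3: merge (CV,P) at d=6, Q=-347/4; branch lengths CV→167/24, P→-23/24; new cluster CPV
  updated: d(CPV,J)=17/2, d(CPV,N)=51/4, d(CPV,QZ)=129/8
step 4: merge (CPV,QZ) at d=129/8, Q=-201/4; branch lengths CPV→49/8, QZ→10; new cluster CPQVZ
  updated: d(CPQVZ,J)=71/16, d(CPQVZ,N)=73/16
step 5: merge (CPQVZ,J) at d=71/16, Q=-12; branch lengths CPQVZ→3, J→23/16; new cluster CJPQVZ
  updated: d(CJPQVZ,N)=25/16
step 6: merge (CJPQVZ,N) at d=25/16; branch lengths CJPQVZ→25/32, N→25/32; new cluster CJNPQVZ
final tree: (((((C:13/16,V:3/16):167/24,P:-23/24):49/8,(Q:-18/5,Z:23/5):10):3,J:23/16):25/32,N:25/32)
total length: 241/8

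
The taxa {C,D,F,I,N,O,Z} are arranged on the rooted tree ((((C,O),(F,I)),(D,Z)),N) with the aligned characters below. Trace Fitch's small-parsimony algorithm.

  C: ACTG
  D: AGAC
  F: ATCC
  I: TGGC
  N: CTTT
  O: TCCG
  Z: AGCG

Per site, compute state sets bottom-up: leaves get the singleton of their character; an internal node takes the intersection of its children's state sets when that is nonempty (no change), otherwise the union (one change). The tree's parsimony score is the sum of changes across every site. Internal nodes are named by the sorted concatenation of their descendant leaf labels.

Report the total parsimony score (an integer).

13

[col 0] CO: children C:{A}, O:{T} ∪→ {A,T}; cost 1
[col 0] FI: children F:{A}, I:{T} ∪→ {A,T}; cost 1
[col 0] CFIO: children CO:{A,T}, FI:{A,T} ∩→ {A,T}; cost 0
[col 0] DZ: children D:{A}, Z:{A} ∩→ {A}; cost 0
[col 0] CDFIOZ: children CFIO:{A,T}, DZ:{A} ∩→ {A}; cost 0
[col 0] CDFINOZ: children CDFIOZ:{A}, N:{C} ∪→ {A,C}; cost 1
[col 1] CO: children C:{C}, O:{C} ∩→ {C}; cost 0
[col 1] FI: children F:{T}, I:{G} ∪→ {G,T}; cost 1
[col 1] CFIO: children CO:{C}, FI:{G,T} ∪→ {C,G,T}; cost 1
[col 1] DZ: children D:{G}, Z:{G} ∩→ {G}; cost 0
[col 1] CDFIOZ: children CFIO:{C,G,T}, DZ:{G} ∩→ {G}; cost 0
[col 1] CDFINOZ: children CDFIOZ:{G}, N:{T} ∪→ {G,T}; cost 1
[col 2] CO: children C:{T}, O:{C} ∪→ {C,T}; cost 1
[col 2] FI: children F:{C}, I:{G} ∪→ {C,G}; cost 1
[col 2] CFIO: children CO:{C,T}, FI:{C,G} ∩→ {C}; cost 0
[col 2] DZ: children D:{A}, Z:{C} ∪→ {A,C}; cost 1
[col 2] CDFIOZ: children CFIO:{C}, DZ:{A,C} ∩→ {C}; cost 0
[col 2] CDFINOZ: children CDFIOZ:{C}, N:{T} ∪→ {C,T}; cost 1
[col 3] CO: children C:{G}, O:{G} ∩→ {G}; cost 0
[col 3] FI: children F:{C}, I:{C} ∩→ {C}; cost 0
[col 3] CFIO: children CO:{G}, FI:{C} ∪→ {C,G}; cost 1
[col 3] DZ: children D:{C}, Z:{G} ∪→ {C,G}; cost 1
[col 3] CDFIOZ: children CFIO:{C,G}, DZ:{C,G} ∩→ {C,G}; cost 0
[col 3] CDFINOZ: children CDFIOZ:{C,G}, N:{T} ∪→ {C,G,T}; cost 1
per-site changes: [3, 3, 4, 3]; total = 13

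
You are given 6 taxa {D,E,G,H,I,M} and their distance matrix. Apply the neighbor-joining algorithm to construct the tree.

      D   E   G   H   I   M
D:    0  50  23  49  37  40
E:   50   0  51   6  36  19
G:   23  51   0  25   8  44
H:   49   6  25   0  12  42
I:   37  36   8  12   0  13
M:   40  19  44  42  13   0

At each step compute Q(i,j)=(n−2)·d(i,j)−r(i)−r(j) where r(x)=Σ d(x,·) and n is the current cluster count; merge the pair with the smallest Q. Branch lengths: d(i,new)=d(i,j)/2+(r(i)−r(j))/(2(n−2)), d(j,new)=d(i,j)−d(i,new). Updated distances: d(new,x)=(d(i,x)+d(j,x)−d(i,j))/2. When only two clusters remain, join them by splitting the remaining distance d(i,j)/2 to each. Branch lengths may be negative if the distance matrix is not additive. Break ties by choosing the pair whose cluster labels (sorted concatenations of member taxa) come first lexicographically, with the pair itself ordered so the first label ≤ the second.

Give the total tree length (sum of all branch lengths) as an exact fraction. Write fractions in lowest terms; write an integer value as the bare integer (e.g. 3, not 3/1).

1147/16

iteration 1: select E,H (d=6, Q=-272); attach at lengths (13/2, -1/2); label the merged cluster EH
  updated: d(D,EH)=93/2, d(EH,G)=35, d(EH,I)=21, d(EH,M)=55/2
iteration 2: select D,G (d=23, Q=-375/2); attach at lengths (211/12, 65/12); label the merged cluster DG
  updated: d(DG,EH)=117/4, d(DG,I)=11, d(DG,M)=61/2
iteration 3: select DG,I (d=11, Q=-375/4); attach at lengths (191/16, -15/16); label the merged cluster DGI
  updated: d(DGI,EH)=157/8, d(DGI,M)=65/4
iteration 4: select DGI,EH (d=157/8, Q=-507/8); attach at lengths (67/16, 247/16); label the merged cluster DEGHI
  updated: d(DEGHI,M)=193/16
iteration 5: select DEGHI,M (d=193/16); attach at lengths (193/32, 193/32); label the merged cluster DEGHIM
final tree: ((((D:211/12,G:65/12):191/16,I:-15/16):67/16,(E:13/2,H:-1/2):247/16):193/32,M:193/32)
total length: 1147/16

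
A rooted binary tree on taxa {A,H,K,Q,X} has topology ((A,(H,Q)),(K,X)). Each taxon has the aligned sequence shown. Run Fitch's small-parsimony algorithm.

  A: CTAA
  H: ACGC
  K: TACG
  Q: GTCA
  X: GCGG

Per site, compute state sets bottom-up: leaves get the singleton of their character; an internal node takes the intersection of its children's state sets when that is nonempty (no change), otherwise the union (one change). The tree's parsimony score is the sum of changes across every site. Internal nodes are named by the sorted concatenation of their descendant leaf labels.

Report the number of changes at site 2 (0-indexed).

site 0, node HQ: H={A} ∪ Q={G} → {A,G} (+1)
site 0, node AHQ: A={C} ∪ HQ={A,G} → {A,C,G} (+1)
site 0, node KX: K={T} ∪ X={G} → {G,T} (+1)
site 0, node AHKQX: AHQ={A,C,G} ∩ KX={G,T} → {G} (+0)
site 1, node HQ: H={C} ∪ Q={T} → {C,T} (+1)
site 1, node AHQ: A={T} ∩ HQ={C,T} → {T} (+0)
site 1, node KX: K={A} ∪ X={C} → {A,C} (+1)
site 1, node AHKQX: AHQ={T} ∪ KX={A,C} → {A,C,T} (+1)
site 2, node HQ: H={G} ∪ Q={C} → {C,G} (+1)
site 2, node AHQ: A={A} ∪ HQ={C,G} → {A,C,G} (+1)
site 2, node KX: K={C} ∪ X={G} → {C,G} (+1)
site 2, node AHKQX: AHQ={A,C,G} ∩ KX={C,G} → {C,G} (+0)
site 3, node HQ: H={C} ∪ Q={A} → {A,C} (+1)
site 3, node AHQ: A={A} ∩ HQ={A,C} → {A} (+0)
site 3, node KX: K={G} ∩ X={G} → {G} (+0)
site 3, node AHKQX: AHQ={A} ∪ KX={G} → {A,G} (+1)
per-site changes: [3, 3, 3, 2]; total = 11

3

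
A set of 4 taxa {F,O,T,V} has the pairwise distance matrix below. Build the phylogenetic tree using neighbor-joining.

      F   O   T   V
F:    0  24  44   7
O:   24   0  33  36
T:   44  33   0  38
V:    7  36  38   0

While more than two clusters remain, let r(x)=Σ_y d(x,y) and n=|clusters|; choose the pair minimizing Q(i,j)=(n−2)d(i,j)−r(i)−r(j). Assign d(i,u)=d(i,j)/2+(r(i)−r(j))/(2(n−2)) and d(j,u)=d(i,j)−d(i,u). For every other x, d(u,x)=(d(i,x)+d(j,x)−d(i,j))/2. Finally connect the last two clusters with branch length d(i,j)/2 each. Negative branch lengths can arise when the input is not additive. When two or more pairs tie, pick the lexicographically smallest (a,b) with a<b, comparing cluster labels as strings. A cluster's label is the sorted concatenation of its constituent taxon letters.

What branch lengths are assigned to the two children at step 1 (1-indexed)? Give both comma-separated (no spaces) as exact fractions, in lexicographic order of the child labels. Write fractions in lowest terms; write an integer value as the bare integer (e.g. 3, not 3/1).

step 1: merge (F,V) at d=7, Q=-142; branch lengths F→2, V→5; new cluster FV
  updated: d(FV,O)=53/2, d(FV,T)=75/2
step 2: merge (FV,O) at d=53/2, Q=-97; branch lengths FV→31/2, O→11; new cluster FOV
  updated: d(FOV,T)=22
step 3: merge (FOV,T) at d=22; branch lengths FOV→11, T→11; new cluster FOTV
final tree: (((F:2,V:5):31/2,O:11):11,T:11)
total length: 111/2

2,5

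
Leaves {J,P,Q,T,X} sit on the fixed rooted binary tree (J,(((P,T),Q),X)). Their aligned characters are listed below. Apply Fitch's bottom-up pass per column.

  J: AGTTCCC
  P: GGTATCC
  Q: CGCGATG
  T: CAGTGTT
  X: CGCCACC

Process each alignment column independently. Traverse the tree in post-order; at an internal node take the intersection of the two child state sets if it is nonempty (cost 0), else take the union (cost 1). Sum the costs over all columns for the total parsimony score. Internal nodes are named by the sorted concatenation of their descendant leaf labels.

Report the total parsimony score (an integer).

PT@0: {G} ∪ {C} = {C,G} (union, +1)
PQT@0: {C,G} ∩ {C} = {C} (intersection, +0)
PQTX@0: {C} ∩ {C} = {C} (intersection, +0)
JPQTX@0: {A} ∪ {C} = {A,C} (union, +1)
PT@1: {G} ∪ {A} = {A,G} (union, +1)
PQT@1: {A,G} ∩ {G} = {G} (intersection, +0)
PQTX@1: {G} ∩ {G} = {G} (intersection, +0)
JPQTX@1: {G} ∩ {G} = {G} (intersection, +0)
PT@2: {T} ∪ {G} = {G,T} (union, +1)
PQT@2: {G,T} ∪ {C} = {C,G,T} (union, +1)
PQTX@2: {C,G,T} ∩ {C} = {C} (intersection, +0)
JPQTX@2: {T} ∪ {C} = {C,T} (union, +1)
PT@3: {A} ∪ {T} = {A,T} (union, +1)
PQT@3: {A,T} ∪ {G} = {A,G,T} (union, +1)
PQTX@3: {A,G,T} ∪ {C} = {A,C,G,T} (union, +1)
JPQTX@3: {T} ∩ {A,C,G,T} = {T} (intersection, +0)
PT@4: {T} ∪ {G} = {G,T} (union, +1)
PQT@4: {G,T} ∪ {A} = {A,G,T} (union, +1)
PQTX@4: {A,G,T} ∩ {A} = {A} (intersection, +0)
JPQTX@4: {C} ∪ {A} = {A,C} (union, +1)
PT@5: {C} ∪ {T} = {C,T} (union, +1)
PQT@5: {C,T} ∩ {T} = {T} (intersection, +0)
PQTX@5: {T} ∪ {C} = {C,T} (union, +1)
JPQTX@5: {C} ∩ {C,T} = {C} (intersection, +0)
PT@6: {C} ∪ {T} = {C,T} (union, +1)
PQT@6: {C,T} ∪ {G} = {C,G,T} (union, +1)
PQTX@6: {C,G,T} ∩ {C} = {C} (intersection, +0)
JPQTX@6: {C} ∩ {C} = {C} (intersection, +0)
per-site changes: [2, 1, 3, 3, 3, 2, 2]; total = 16

16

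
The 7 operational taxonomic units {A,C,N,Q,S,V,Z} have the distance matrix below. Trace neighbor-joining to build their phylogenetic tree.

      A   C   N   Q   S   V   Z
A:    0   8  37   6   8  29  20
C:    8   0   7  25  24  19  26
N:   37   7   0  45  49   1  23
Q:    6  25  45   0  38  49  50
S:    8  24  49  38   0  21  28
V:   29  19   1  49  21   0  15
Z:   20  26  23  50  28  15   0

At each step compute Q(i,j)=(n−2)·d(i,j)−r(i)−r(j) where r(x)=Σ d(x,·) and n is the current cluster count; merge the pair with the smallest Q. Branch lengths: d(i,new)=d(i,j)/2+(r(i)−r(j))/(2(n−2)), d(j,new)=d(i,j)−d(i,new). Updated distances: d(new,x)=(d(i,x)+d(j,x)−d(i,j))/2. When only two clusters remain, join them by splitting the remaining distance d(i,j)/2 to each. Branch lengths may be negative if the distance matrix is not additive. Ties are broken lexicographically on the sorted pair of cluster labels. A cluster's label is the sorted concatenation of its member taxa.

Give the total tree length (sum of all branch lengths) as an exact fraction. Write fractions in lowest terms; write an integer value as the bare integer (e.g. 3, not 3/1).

493/8

iteration 1: select A,Q (d=6, Q=-291); attach at lengths (-15/2, 27/2); label the merged cluster AQ
  updated: d(AQ,C)=27/2, d(AQ,N)=38, d(AQ,S)=20, d(AQ,V)=36, d(AQ,Z)=32
iteration 2: select N,V (d=1, Q=-206); attach at lengths (15/4, -11/4); label the merged cluster NV
  updated: d(AQ,NV)=73/2, d(C,NV)=25/2, d(NV,S)=69/2, d(NV,Z)=37/2
iteration 3: select NV,Z (d=37/2, Q=-151); attach at lengths (53/6, 29/3); label the merged cluster NVZ
  updated: d(AQ,NVZ)=25, d(C,NVZ)=10, d(NVZ,S)=22
iteration 4: select AQ,S (d=20, Q=-169/2); attach at lengths (65/8, 95/8); label the merged cluster AQS
  updated: d(AQS,C)=35/4, d(AQS,NVZ)=27/2
iteration 5: select AQS,C (d=35/4, Q=-129/4); attach at lengths (49/8, 21/8); label the merged cluster ACQS
  updated: d(ACQS,NVZ)=59/8
iteration 6: select ACQS,NVZ (d=59/8); attach at lengths (59/16, 59/16); label the merged cluster ACNQSVZ
final tree: ((((A:-15/2,Q:27/2):65/8,S:95/8):49/8,C:21/8):59/16,((N:15/4,V:-11/4):53/6,Z:29/3):59/16)
total length: 493/8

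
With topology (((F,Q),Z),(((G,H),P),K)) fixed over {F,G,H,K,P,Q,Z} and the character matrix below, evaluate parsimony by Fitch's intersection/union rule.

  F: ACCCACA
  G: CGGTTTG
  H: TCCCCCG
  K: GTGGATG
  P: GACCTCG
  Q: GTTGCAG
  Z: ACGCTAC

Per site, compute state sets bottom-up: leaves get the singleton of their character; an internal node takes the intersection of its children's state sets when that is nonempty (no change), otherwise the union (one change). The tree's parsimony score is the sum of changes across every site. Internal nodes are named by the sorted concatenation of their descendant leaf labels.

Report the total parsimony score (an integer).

site 0, node FQ: F={A} ∪ Q={G} → {A,G} (+1)
site 0, node FQZ: FQ={A,G} ∩ Z={A} → {A} (+0)
site 0, node GH: G={C} ∪ H={T} → {C,T} (+1)
site 0, node GHP: GH={C,T} ∪ P={G} → {C,G,T} (+1)
site 0, node GHKP: GHP={C,G,T} ∩ K={G} → {G} (+0)
site 0, node FGHKPQZ: FQZ={A} ∪ GHKP={G} → {A,G} (+1)
site 1, node FQ: F={C} ∪ Q={T} → {C,T} (+1)
site 1, node FQZ: FQ={C,T} ∩ Z={C} → {C} (+0)
site 1, node GH: G={G} ∪ H={C} → {C,G} (+1)
site 1, node GHP: GH={C,G} ∪ P={A} → {A,C,G} (+1)
site 1, node GHKP: GHP={A,C,G} ∪ K={T} → {A,C,G,T} (+1)
site 1, node FGHKPQZ: FQZ={C} ∩ GHKP={A,C,G,T} → {C} (+0)
site 2, node FQ: F={C} ∪ Q={T} → {C,T} (+1)
site 2, node FQZ: FQ={C,T} ∪ Z={G} → {C,G,T} (+1)
site 2, node GH: G={G} ∪ H={C} → {C,G} (+1)
site 2, node GHP: GH={C,G} ∩ P={C} → {C} (+0)
site 2, node GHKP: GHP={C} ∪ K={G} → {C,G} (+1)
site 2, node FGHKPQZ: FQZ={C,G,T} ∩ GHKP={C,G} → {C,G} (+0)
site 3, node FQ: F={C} ∪ Q={G} → {C,G} (+1)
site 3, node FQZ: FQ={C,G} ∩ Z={C} → {C} (+0)
site 3, node GH: G={T} ∪ H={C} → {C,T} (+1)
site 3, node GHP: GH={C,T} ∩ P={C} → {C} (+0)
site 3, node GHKP: GHP={C} ∪ K={G} → {C,G} (+1)
site 3, node FGHKPQZ: FQZ={C} ∩ GHKP={C,G} → {C} (+0)
site 4, node FQ: F={A} ∪ Q={C} → {A,C} (+1)
site 4, node FQZ: FQ={A,C} ∪ Z={T} → {A,C,T} (+1)
site 4, node GH: G={T} ∪ H={C} → {C,T} (+1)
site 4, node GHP: GH={C,T} ∩ P={T} → {T} (+0)
site 4, node GHKP: GHP={T} ∪ K={A} → {A,T} (+1)
site 4, node FGHKPQZ: FQZ={A,C,T} ∩ GHKP={A,T} → {A,T} (+0)
site 5, node FQ: F={C} ∪ Q={A} → {A,C} (+1)
site 5, node FQZ: FQ={A,C} ∩ Z={A} → {A} (+0)
site 5, node GH: G={T} ∪ H={C} → {C,T} (+1)
site 5, node GHP: GH={C,T} ∩ P={C} → {C} (+0)
site 5, node GHKP: GHP={C} ∪ K={T} → {C,T} (+1)
site 5, node FGHKPQZ: FQZ={A} ∪ GHKP={C,T} → {A,C,T} (+1)
site 6, node FQ: F={A} ∪ Q={G} → {A,G} (+1)
site 6, node FQZ: FQ={A,G} ∪ Z={C} → {A,C,G} (+1)
site 6, node GH: G={G} ∩ H={G} → {G} (+0)
site 6, node GHP: GH={G} ∩ P={G} → {G} (+0)
site 6, node GHKP: GHP={G} ∩ K={G} → {G} (+0)
site 6, node FGHKPQZ: FQZ={A,C,G} ∩ GHKP={G} → {G} (+0)
per-site changes: [4, 4, 4, 3, 4, 4, 2]; total = 25

25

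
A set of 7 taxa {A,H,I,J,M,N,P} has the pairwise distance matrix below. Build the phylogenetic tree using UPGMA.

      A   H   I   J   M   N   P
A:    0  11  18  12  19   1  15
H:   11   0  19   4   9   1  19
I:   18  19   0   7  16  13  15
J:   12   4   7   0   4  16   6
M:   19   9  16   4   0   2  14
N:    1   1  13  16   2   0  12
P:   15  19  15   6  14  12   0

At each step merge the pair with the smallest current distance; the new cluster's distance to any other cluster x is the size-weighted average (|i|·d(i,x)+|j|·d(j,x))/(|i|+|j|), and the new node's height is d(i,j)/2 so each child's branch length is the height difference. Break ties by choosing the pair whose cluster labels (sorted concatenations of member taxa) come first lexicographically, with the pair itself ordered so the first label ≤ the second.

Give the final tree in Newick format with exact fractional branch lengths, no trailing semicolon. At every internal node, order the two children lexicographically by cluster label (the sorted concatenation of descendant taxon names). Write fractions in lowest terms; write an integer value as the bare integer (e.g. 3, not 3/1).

((((A:1/2,N:1/2):55/12,((H:2,J:2):5/4,M:13/4):11/6):91/60,P:33/5):11/15,I:22/3)

step 1: merge (A,N) at d=1; branch lengths A→1/2, N→1/2; new cluster AN
  updated: d(AN,H)=6, d(AN,I)=31/2, d(AN,J)=14, d(AN,M)=21/2, d(AN,P)=27/2
step 2: merge (H,J) at d=4; branch lengths H→2, J→2; new cluster HJ
  updated: d(AN,HJ)=10, d(HJ,I)=13, d(HJ,M)=13/2, d(HJ,P)=25/2
step 3: merge (HJ,M) at d=13/2; branch lengths HJ→5/4, M→13/4; new cluster HJM
  updated: d(AN,HJM)=61/6, d(HJM,I)=14, d(HJM,P)=13
step 4: merge (AN,HJM) at d=61/6; branch lengths AN→55/12, HJM→11/6; new cluster AHJMN
  updated: d(AHJMN,I)=73/5, d(AHJMN,P)=66/5
step 5: merge (AHJMN,P) at d=66/5; branch lengths AHJMN→91/60, P→33/5; new cluster AHJMNP
  updated: d(AHJMNP,I)=44/3
step 6: merge (AHJMNP,I) at d=44/3; branch lengths AHJMNP→11/15, I→22/3; new cluster AHIJMNP
final tree: ((((A:1/2,N:1/2):55/12,((H:2,J:2):5/4,M:13/4):11/6):91/60,P:33/5):11/15,I:22/3)
total length: 321/10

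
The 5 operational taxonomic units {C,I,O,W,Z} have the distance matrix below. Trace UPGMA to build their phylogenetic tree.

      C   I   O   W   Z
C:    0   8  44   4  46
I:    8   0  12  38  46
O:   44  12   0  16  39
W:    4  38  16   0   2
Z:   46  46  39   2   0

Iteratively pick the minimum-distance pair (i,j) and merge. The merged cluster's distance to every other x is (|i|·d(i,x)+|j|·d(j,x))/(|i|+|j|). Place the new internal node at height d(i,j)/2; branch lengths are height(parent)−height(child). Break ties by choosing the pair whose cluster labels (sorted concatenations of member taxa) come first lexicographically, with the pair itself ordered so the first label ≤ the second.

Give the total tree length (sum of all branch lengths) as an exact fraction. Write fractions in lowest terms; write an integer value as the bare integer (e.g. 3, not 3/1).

605/12

1. join W+Z (d=2) ⇒ WZ; edges |W|=1, |Z|=1
  updated: d(C,WZ)=25, d(I,WZ)=42, d(O,WZ)=55/2
2. join C+I (d=8) ⇒ CI; edges |C|=4, |I|=4
  updated: d(CI,O)=28, d(CI,WZ)=67/2
3. join O+WZ (d=55/2) ⇒ OWZ; edges |O|=55/4, |WZ|=51/4
  updated: d(CI,OWZ)=95/3
4. join CI+OWZ (d=95/3) ⇒ CIOWZ; edges |CI|=71/6, |OWZ|=25/12
final tree: ((C:4,I:4):71/6,(O:55/4,(W:1,Z:1):51/4):25/12)
total length: 605/12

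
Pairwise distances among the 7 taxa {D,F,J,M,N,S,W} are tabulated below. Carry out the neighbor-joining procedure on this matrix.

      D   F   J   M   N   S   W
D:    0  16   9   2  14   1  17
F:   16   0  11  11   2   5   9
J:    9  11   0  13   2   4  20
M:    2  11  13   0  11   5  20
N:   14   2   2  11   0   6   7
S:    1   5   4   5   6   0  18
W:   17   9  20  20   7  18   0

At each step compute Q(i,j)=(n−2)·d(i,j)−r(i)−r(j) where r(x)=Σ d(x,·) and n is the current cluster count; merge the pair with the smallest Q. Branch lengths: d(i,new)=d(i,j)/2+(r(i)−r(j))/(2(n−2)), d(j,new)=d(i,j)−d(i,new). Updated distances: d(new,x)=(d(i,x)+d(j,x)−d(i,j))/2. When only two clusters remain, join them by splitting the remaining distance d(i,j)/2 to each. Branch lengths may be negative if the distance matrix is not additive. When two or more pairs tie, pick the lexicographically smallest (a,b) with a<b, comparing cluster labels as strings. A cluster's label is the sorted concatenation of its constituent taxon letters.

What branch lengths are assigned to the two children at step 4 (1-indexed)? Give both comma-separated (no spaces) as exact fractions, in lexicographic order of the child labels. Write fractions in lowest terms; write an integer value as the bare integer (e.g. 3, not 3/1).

33/8,-9/4

1. join D+M (d=2, Q=-111) ⇒ DM; edges |D|=7/10, |M|=13/10
  updated: d(DM,F)=25/2, d(DM,J)=10, d(DM,N)=23/2, d(DM,S)=2, d(DM,W)=35/2
2. join DM+S (d=2, Q=-161/2) ⇒ DMS; edges |DM|=53/16, |S|=-21/16
  updated: d(DMS,F)=31/4, d(DMS,J)=6, d(DMS,N)=31/4, d(DMS,W)=67/4
3. join DMS+J (d=6, Q=-237/4) ⇒ DJMS; edges |DMS|=23/8, |J|=25/8
  updated: d(DJMS,F)=51/8, d(DJMS,N)=15/8, d(DJMS,W)=123/8
4. join DJMS+N (d=15/8, Q=-123/4) ⇒ DJMNS; edges |DJMS|=33/8, |N|=-9/4
  updated: d(DJMNS,F)=13/4, d(DJMNS,W)=41/4
5. join DJMNS+F (d=13/4, Q=-45/2) ⇒ DFJMNS; edges |DJMNS|=9/4, |F|=1
  updated: d(DFJMNS,W)=8
6. join DFJMNS+W (d=8) ⇒ DFJMNSW; edges |DFJMNS|=4, |W|=4
final tree: ((((((D:7/10,M:13/10):53/16,S:-21/16):23/8,J:25/8):33/8,N:-9/4):9/4,F:1):4,W:4)
total length: 185/8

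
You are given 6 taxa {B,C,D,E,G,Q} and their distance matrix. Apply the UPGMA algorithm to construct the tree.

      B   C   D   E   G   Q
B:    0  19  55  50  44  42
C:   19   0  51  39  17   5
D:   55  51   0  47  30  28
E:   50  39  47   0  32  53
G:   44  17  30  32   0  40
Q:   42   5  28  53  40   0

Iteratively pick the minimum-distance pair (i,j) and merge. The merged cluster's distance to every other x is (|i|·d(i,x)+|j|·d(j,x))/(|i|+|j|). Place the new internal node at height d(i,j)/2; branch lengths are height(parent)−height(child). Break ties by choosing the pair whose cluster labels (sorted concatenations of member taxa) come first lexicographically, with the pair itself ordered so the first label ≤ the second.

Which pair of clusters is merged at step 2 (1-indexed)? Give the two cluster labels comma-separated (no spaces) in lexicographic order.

1. join C+Q (d=5) ⇒ CQ; edges |C|=5/2, |Q|=5/2
  updated: d(B,CQ)=61/2, d(CQ,D)=79/2, d(CQ,E)=46, d(CQ,G)=57/2
2. join CQ+G (d=57/2) ⇒ CGQ; edges |CQ|=47/4, |G|=57/4
  updated: d(B,CGQ)=35, d(CGQ,D)=109/3, d(CGQ,E)=124/3
3. join B+CGQ (d=35) ⇒ BCGQ; edges |B|=35/2, |CGQ|=13/4
  updated: d(BCGQ,D)=41, d(BCGQ,E)=87/2
4. join BCGQ+D (d=41) ⇒ BCDGQ; edges |BCGQ|=3, |D|=41/2
  updated: d(BCDGQ,E)=221/5
5. join BCDGQ+E (d=221/5) ⇒ BCDEGQ; edges |BCDGQ|=8/5, |E|=221/10
final tree: (((B:35/2,((C:5/2,Q:5/2):47/4,G:57/4):13/4):3,D:41/2):8/5,E:221/10)
total length: 1979/20

CQ,G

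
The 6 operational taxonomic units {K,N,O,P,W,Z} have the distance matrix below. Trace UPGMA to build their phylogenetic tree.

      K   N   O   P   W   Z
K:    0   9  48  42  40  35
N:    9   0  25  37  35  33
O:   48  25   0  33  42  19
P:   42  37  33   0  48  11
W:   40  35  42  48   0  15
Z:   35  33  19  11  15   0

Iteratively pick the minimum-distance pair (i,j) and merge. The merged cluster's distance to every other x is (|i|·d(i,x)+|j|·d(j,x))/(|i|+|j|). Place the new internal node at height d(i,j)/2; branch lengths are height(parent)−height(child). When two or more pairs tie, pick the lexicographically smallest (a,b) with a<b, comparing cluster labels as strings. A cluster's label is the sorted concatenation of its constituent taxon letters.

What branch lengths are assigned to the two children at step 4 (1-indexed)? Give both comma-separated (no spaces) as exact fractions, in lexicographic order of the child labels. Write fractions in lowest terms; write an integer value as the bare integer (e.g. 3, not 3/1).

step 1: merge (K,N) at d=9; branch lengths K→9/2, N→9/2; new cluster KN
  updated: d(KN,O)=73/2, d(KN,P)=79/2, d(KN,W)=75/2, d(KN,Z)=34
step 2: merge (P,Z) at d=11; branch lengths P→11/2, Z→11/2; new cluster PZ
  updated: d(KN,PZ)=147/4, d(O,PZ)=26, d(PZ,W)=63/2
step 3: merge (O,PZ) at d=26; branch lengths O→13, PZ→15/2; new cluster OPZ
  updated: d(KN,OPZ)=110/3, d(OPZ,W)=35
step 4: merge (OPZ,W) at d=35; branch lengths OPZ→9/2, W→35/2; new cluster OPWZ
  updated: d(KN,OPWZ)=295/8
step 5: merge (KN,OPWZ) at d=295/8; branch lengths KN→223/16, OPWZ→15/16; new cluster KNOPWZ
final tree: ((K:9/2,N:9/2):223/16,((O:13,(P:11/2,Z:11/2):15/2):9/2,W:35/2):15/16)
total length: 619/8

9/2,35/2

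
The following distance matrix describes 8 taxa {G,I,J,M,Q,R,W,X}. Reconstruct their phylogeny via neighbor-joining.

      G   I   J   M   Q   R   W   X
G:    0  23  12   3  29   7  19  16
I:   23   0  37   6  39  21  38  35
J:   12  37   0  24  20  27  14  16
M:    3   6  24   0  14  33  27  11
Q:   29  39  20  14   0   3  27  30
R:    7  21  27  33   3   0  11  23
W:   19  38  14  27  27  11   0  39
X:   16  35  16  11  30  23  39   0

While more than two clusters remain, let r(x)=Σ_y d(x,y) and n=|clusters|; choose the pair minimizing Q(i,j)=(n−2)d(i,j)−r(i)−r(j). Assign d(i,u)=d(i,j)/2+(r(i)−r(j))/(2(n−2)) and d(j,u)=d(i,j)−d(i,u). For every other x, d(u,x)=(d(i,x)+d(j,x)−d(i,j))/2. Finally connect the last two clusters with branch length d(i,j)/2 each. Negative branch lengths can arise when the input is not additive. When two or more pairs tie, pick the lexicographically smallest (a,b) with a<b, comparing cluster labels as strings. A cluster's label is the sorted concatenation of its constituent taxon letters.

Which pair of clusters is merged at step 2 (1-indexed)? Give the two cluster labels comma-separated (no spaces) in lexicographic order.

Q,R

iteration 1: select I,M (d=6, Q=-281); attach at lengths (39/4, -15/4); label the merged cluster IM
  updated: d(G,IM)=10, d(IM,J)=55/2, d(IM,Q)=47/2, d(IM,R)=24, d(IM,W)=59/2, d(IM,X)=20
iteration 2: select Q,R (d=3, Q=-425/2); attach at lengths (21/4, -9/4); label the merged cluster QR
  updated: d(G,QR)=33/2, d(IM,QR)=89/4, d(J,QR)=22, d(QR,W)=35/2, d(QR,X)=25
iteration 3: select J,W (d=14, Q=-309/2); attach at lengths (57/16, 167/16); label the merged cluster JW
  updated: d(G,JW)=17/2, d(IM,JW)=43/2, d(JW,QR)=51/4, d(JW,X)=41/2
iteration 4: select JW,QR (d=51/4, Q=-203/2); attach at lengths (25/6, 103/12); label the merged cluster JQRW
  updated: d(G,JQRW)=49/8, d(IM,JQRW)=31/2, d(JQRW,X)=131/8
iteration 5: select G,JQRW (d=49/8, Q=-463/8); attach at lengths (51/32, 145/32); label the merged cluster GJQRW
  updated: d(GJQRW,IM)=155/16, d(GJQRW,X)=105/8
iteration 6: select GJQRW,IM (d=155/16, Q=-685/16); attach at lengths (45/32, 265/32); label the merged cluster GIJMQRW
  updated: d(GIJMQRW,X)=375/32
iteration 7: select GIJMQRW,X (d=375/32); attach at lengths (375/64, 375/64); label the merged cluster GIJMQRWX
final tree: (((G:51/32,((J:57/16,W:167/16):25/6,(Q:21/4,R:-9/4):103/12):145/32):45/32,(I:39/4,M:-15/4):265/32):375/64,X:375/64)
total length: 2025/32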